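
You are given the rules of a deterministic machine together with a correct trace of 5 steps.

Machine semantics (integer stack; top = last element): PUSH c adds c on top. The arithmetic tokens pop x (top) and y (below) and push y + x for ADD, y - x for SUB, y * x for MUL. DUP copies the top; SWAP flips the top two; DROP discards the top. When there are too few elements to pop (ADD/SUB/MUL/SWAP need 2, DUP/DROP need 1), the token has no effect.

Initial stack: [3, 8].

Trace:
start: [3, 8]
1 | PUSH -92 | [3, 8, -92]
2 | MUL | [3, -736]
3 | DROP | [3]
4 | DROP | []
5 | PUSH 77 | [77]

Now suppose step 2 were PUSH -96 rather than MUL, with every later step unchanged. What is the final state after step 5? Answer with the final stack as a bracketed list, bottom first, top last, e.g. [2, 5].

(re-executing from step 2 with the substitution; state before step 2: [3, 8, -92])
2 | PUSH -96 | [3, 8, -92, -96]
3 | DROP | [3, 8, -92]
4 | DROP | [3, 8]
5 | PUSH 77 | [3, 8, 77]

[3, 8, 77]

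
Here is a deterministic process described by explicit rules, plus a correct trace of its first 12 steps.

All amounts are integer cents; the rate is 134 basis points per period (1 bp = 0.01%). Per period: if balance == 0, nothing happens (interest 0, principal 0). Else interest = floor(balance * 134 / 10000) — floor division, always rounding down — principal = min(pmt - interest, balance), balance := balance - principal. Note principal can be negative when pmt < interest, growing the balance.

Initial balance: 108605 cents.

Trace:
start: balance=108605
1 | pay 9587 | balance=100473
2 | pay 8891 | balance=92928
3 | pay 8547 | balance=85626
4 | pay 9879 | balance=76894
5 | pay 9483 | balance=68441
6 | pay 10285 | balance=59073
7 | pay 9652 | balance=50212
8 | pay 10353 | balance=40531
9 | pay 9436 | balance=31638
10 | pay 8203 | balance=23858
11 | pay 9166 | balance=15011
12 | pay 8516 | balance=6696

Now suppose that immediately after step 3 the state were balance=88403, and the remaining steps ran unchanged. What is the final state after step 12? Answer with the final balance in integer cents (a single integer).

9827

state after step 3 := balance=88403
4 | pay 9879 | balance=79708
5 | pay 9483 | balance=71293
6 | pay 10285 | balance=61963
7 | pay 9652 | balance=53141
8 | pay 10353 | balance=43500
9 | pay 9436 | balance=34646
10 | pay 8203 | balance=26907
11 | pay 9166 | balance=18101
12 | pay 8516 | balance=9827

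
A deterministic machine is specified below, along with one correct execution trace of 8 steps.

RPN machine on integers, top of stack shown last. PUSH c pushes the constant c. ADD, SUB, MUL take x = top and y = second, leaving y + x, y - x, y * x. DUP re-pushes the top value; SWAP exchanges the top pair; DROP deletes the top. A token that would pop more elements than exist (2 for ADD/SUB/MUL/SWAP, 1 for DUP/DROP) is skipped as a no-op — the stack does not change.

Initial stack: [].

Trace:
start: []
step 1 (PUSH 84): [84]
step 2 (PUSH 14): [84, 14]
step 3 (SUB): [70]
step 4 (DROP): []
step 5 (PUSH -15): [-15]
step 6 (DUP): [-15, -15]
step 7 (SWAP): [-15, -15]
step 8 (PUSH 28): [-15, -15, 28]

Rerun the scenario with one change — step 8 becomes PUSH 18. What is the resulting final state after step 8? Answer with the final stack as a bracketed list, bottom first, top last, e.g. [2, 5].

[-15, -15, 18]

(re-executing from step 8 with the substitution; state before step 8: [-15, -15])
step 8 (PUSH 18): [-15, -15, 18]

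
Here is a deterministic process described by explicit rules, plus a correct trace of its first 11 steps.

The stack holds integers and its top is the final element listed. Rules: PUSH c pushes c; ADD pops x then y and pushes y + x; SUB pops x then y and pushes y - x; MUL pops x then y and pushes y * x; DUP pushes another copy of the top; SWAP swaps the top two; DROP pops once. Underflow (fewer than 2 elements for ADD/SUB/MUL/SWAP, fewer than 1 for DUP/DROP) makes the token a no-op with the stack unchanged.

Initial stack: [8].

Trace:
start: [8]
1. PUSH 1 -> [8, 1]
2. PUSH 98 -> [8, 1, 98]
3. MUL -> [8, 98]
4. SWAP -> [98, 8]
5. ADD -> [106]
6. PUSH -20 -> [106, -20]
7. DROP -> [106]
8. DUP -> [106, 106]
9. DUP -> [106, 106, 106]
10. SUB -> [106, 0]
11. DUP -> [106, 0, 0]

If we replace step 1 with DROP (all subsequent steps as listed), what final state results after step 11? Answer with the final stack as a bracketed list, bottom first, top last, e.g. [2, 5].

[98, 0, 0]

(re-executing from step 1 with the substitution; state before step 1: [8])
1. DROP -> []
2. PUSH 98 -> [98]
3. MUL -> [98]
4. SWAP -> [98]
5. ADD -> [98]
6. PUSH -20 -> [98, -20]
7. DROP -> [98]
8. DUP -> [98, 98]
9. DUP -> [98, 98, 98]
10. SUB -> [98, 0]
11. DUP -> [98, 0, 0]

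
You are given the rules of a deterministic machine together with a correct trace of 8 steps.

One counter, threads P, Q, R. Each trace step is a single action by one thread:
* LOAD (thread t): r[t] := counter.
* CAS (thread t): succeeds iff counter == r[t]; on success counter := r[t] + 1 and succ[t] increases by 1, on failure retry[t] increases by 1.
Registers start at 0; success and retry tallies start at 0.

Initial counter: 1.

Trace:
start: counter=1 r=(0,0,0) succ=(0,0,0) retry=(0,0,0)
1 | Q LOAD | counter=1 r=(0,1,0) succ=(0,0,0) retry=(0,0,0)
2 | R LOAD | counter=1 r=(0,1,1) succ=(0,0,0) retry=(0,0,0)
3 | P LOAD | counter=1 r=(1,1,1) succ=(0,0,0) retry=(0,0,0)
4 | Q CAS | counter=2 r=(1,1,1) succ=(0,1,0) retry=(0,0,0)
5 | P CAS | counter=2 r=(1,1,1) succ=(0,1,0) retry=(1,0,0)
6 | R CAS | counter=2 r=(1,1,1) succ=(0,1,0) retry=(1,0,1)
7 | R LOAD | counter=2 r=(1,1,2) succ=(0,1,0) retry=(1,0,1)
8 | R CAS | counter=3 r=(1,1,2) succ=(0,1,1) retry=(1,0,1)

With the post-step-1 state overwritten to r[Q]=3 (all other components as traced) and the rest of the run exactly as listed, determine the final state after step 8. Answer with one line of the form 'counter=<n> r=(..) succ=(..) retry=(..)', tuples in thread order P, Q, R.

state after step 1 := counter=1 r=(0,3,0) succ=(0,0,0) retry=(0,0,0)
2 | R LOAD | counter=1 r=(0,3,1) succ=(0,0,0) retry=(0,0,0)
3 | P LOAD | counter=1 r=(1,3,1) succ=(0,0,0) retry=(0,0,0)
4 | Q CAS | counter=1 r=(1,3,1) succ=(0,0,0) retry=(0,1,0)
5 | P CAS | counter=2 r=(1,3,1) succ=(1,0,0) retry=(0,1,0)
6 | R CAS | counter=2 r=(1,3,1) succ=(1,0,0) retry=(0,1,1)
7 | R LOAD | counter=2 r=(1,3,2) succ=(1,0,0) retry=(0,1,1)
8 | R CAS | counter=3 r=(1,3,2) succ=(1,0,1) retry=(0,1,1)

counter=3 r=(1,3,2) succ=(1,0,1) retry=(0,1,1)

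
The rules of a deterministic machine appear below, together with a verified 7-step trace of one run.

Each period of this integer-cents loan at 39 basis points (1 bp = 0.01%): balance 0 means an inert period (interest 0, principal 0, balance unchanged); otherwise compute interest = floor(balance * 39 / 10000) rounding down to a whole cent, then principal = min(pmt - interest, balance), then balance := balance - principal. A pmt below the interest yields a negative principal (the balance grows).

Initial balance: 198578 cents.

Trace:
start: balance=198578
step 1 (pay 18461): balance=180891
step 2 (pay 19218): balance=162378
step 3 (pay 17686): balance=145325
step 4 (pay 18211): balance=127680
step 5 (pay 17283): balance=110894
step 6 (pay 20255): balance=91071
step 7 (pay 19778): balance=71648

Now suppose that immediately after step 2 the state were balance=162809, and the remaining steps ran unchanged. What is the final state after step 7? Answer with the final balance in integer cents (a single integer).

state after step 2 := balance=162809
step 3 (pay 17686): balance=145757
step 4 (pay 18211): balance=128114
step 5 (pay 17283): balance=111330
step 6 (pay 20255): balance=91509
step 7 (pay 19778): balance=72087

72087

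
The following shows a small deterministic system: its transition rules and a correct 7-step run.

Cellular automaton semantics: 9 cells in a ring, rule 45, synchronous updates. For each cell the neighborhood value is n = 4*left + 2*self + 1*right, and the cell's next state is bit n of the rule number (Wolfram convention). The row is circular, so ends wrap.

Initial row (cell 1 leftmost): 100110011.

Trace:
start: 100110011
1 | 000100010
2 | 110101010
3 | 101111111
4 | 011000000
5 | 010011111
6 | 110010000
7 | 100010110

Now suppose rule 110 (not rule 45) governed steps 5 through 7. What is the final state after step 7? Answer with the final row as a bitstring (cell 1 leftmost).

111000011

(re-executing steps 5..7 under rule 110; state before step 5: 011000000)
5 | 111000000
6 | 101000001
7 | 111000011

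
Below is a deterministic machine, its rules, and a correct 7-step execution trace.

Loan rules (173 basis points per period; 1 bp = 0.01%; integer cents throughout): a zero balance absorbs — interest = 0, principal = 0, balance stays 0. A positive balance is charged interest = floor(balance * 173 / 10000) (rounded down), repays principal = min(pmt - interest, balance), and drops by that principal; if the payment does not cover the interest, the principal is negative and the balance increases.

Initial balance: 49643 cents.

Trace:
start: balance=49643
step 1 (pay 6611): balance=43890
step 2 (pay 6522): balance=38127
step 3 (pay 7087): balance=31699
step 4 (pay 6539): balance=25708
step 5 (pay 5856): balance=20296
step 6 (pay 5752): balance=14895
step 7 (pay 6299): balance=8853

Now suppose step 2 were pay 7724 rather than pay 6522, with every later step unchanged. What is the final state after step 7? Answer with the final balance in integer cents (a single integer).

(re-executing from step 2 with the substitution; state before step 2: balance=43890)
step 2 (pay 7724): balance=36925
step 3 (pay 7087): balance=30476
step 4 (pay 6539): balance=24464
step 5 (pay 5856): balance=19031
step 6 (pay 5752): balance=13608
step 7 (pay 6299): balance=7544

7544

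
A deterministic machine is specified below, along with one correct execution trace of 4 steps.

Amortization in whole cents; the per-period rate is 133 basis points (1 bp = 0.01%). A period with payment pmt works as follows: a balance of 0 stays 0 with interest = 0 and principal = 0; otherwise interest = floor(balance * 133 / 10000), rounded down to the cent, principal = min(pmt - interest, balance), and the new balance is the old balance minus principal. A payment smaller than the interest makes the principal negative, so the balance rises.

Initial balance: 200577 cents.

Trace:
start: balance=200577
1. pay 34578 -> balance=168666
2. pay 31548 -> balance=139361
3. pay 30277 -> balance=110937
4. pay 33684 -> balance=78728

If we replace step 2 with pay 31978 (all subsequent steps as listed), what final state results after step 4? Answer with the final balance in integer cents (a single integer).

(re-executing from step 2 with the substitution; state before step 2: balance=168666)
2. pay 31978 -> balance=138931
3. pay 30277 -> balance=110501
4. pay 33684 -> balance=78286

78286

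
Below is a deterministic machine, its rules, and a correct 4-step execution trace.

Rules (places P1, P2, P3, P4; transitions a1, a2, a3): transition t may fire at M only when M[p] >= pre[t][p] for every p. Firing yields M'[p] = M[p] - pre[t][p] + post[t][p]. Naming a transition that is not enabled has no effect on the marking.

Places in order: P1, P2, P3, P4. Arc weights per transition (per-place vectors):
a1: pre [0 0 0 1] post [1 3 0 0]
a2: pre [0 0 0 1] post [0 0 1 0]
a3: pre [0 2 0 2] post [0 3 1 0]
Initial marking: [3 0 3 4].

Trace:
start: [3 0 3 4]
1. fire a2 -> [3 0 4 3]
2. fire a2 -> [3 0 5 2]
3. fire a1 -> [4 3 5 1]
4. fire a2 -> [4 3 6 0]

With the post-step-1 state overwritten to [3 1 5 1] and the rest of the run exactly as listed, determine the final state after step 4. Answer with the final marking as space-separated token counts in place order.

3 1 6 0

state after step 1 := [3 1 5 1]
2. fire a2 -> [3 1 6 0]
3. fire a1 -> [3 1 6 0]
4. fire a2 -> [3 1 6 0]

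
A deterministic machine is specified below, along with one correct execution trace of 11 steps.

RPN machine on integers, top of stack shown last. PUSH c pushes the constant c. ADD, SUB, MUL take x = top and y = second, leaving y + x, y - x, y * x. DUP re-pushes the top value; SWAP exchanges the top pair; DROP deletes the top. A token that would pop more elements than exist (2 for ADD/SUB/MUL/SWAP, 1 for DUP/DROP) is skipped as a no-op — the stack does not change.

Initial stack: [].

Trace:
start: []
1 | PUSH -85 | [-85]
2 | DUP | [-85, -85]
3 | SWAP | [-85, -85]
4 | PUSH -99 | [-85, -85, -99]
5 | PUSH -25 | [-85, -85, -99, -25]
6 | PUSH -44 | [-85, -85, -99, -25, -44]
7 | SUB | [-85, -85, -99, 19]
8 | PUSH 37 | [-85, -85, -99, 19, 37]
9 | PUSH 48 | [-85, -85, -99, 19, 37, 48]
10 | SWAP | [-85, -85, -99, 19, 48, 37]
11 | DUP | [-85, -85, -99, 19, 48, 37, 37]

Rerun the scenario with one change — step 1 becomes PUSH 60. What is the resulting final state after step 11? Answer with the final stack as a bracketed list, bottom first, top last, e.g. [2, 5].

[60, 60, -99, 19, 48, 37, 37]

(re-executing from step 1 with the substitution; state before step 1: [])
1 | PUSH 60 | [60]
2 | DUP | [60, 60]
3 | SWAP | [60, 60]
4 | PUSH -99 | [60, 60, -99]
5 | PUSH -25 | [60, 60, -99, -25]
6 | PUSH -44 | [60, 60, -99, -25, -44]
7 | SUB | [60, 60, -99, 19]
8 | PUSH 37 | [60, 60, -99, 19, 37]
9 | PUSH 48 | [60, 60, -99, 19, 37, 48]
10 | SWAP | [60, 60, -99, 19, 48, 37]
11 | DUP | [60, 60, -99, 19, 48, 37, 37]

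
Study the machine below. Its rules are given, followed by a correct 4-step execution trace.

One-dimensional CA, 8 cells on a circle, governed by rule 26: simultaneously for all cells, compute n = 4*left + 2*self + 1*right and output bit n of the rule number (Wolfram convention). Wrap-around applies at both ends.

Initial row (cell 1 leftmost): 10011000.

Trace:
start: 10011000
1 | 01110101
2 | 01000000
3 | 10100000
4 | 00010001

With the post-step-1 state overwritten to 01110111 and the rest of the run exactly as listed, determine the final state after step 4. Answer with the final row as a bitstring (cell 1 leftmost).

00000000

state after step 1 := 01110111
2 | 01000100
3 | 10101010
4 | 00000000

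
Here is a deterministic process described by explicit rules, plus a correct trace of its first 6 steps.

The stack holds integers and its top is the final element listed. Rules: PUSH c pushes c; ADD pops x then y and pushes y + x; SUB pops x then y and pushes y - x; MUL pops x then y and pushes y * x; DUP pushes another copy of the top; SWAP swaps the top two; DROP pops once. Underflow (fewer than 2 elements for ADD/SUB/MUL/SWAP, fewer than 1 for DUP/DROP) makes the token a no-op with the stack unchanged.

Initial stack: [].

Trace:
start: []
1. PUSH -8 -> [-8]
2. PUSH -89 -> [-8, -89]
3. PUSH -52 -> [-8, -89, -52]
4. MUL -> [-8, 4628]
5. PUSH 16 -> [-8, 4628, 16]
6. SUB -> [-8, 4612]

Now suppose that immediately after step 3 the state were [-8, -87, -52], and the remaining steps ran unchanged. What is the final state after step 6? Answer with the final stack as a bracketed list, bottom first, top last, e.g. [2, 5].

[-8, 4508]

state after step 3 := [-8, -87, -52]
4. MUL -> [-8, 4524]
5. PUSH 16 -> [-8, 4524, 16]
6. SUB -> [-8, 4508]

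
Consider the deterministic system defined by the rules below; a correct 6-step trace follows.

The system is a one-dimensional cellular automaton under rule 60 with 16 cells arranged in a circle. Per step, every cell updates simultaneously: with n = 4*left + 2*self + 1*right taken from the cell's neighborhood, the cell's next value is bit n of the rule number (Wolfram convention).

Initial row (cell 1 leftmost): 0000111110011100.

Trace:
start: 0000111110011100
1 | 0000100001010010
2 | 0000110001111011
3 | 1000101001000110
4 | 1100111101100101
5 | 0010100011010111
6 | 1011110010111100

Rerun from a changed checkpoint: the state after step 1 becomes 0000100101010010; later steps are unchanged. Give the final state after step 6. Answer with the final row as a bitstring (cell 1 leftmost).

state after step 1 := 0000100101010010
2 | 0000110111111011
3 | 1000101100000110
4 | 1100111010000101
5 | 0010100111000111
6 | 1011110100100100

1011110100100100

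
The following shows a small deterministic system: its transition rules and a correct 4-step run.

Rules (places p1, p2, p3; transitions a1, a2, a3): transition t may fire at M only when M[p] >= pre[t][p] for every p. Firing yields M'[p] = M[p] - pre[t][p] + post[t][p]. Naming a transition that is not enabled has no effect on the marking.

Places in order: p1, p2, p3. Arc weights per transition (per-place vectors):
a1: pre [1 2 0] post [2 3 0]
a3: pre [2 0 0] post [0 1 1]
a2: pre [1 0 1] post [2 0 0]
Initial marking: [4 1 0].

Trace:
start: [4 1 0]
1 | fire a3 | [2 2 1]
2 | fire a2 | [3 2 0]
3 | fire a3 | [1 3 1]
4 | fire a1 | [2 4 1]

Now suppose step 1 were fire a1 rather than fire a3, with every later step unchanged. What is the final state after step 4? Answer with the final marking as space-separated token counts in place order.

(re-executing from step 1 with the substitution; state before step 1: [4 1 0])
1 | fire a1 | [4 1 0]
2 | fire a2 | [4 1 0]
3 | fire a3 | [2 2 1]
4 | fire a1 | [3 3 1]

3 3 1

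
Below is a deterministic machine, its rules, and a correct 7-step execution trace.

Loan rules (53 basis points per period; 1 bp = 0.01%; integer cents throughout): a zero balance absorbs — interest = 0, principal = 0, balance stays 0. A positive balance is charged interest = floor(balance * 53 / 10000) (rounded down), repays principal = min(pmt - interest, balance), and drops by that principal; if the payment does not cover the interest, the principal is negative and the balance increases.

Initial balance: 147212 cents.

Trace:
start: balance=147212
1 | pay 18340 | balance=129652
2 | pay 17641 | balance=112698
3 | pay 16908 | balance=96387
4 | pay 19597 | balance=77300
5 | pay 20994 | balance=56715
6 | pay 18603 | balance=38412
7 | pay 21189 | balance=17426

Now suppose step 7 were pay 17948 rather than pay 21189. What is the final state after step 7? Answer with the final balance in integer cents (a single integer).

(re-executing from step 7 with the substitution; state before step 7: balance=38412)
7 | pay 17948 | balance=20667

20667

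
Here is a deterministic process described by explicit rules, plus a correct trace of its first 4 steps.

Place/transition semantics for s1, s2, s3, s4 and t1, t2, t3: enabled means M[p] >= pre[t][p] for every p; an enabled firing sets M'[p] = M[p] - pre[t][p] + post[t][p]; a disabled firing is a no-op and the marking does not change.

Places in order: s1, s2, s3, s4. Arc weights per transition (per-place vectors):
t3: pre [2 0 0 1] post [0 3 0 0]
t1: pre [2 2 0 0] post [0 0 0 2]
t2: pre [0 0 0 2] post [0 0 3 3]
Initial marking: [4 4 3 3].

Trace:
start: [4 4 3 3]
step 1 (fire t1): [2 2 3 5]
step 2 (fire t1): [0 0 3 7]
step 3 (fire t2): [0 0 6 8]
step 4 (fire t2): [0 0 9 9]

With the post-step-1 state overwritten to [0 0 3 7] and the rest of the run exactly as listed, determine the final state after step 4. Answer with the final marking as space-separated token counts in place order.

0 0 9 9

state after step 1 := [0 0 3 7]
step 2 (fire t1): [0 0 3 7]
step 3 (fire t2): [0 0 6 8]
step 4 (fire t2): [0 0 9 9]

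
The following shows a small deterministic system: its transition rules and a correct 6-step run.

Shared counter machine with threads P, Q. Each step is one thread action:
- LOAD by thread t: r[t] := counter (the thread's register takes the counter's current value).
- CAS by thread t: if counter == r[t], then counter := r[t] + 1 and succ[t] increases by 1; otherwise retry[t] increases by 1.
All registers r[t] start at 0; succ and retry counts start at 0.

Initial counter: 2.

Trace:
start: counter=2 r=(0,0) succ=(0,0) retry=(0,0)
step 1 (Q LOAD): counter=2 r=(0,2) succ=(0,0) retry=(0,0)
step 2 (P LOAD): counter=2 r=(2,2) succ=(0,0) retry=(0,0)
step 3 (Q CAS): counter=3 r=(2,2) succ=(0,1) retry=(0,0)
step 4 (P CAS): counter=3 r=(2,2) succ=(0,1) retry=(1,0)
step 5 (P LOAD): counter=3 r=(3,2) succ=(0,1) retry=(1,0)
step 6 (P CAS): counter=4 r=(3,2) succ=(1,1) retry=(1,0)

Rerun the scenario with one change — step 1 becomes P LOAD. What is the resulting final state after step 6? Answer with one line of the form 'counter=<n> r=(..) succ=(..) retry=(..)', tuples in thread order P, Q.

counter=4 r=(3,0) succ=(2,0) retry=(0,1)

(re-executing from step 1 with the substitution; state before step 1: counter=2 r=(0,0) succ=(0,0) retry=(0,0))
step 1 (P LOAD): counter=2 r=(2,0) succ=(0,0) retry=(0,0)
step 2 (P LOAD): counter=2 r=(2,0) succ=(0,0) retry=(0,0)
step 3 (Q CAS): counter=2 r=(2,0) succ=(0,0) retry=(0,1)
step 4 (P CAS): counter=3 r=(2,0) succ=(1,0) retry=(0,1)
step 5 (P LOAD): counter=3 r=(3,0) succ=(1,0) retry=(0,1)
step 6 (P CAS): counter=4 r=(3,0) succ=(2,0) retry=(0,1)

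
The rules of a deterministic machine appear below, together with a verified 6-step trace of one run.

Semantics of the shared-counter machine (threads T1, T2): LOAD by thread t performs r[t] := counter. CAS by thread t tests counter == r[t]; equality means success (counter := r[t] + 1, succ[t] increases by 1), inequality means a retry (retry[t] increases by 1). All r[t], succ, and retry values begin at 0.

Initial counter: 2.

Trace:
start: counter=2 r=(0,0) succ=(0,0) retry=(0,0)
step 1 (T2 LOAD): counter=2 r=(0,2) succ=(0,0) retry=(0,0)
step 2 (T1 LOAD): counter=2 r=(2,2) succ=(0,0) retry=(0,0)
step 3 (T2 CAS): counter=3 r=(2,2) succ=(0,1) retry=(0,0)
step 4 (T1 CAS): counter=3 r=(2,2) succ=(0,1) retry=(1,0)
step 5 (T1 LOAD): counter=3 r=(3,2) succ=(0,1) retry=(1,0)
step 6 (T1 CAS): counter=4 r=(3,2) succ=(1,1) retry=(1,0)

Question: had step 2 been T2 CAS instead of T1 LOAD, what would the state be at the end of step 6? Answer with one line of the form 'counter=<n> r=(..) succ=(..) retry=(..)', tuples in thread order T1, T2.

counter=4 r=(3,2) succ=(1,1) retry=(1,1)

(re-executing from step 2 with the substitution; state before step 2: counter=2 r=(0,2) succ=(0,0) retry=(0,0))
step 2 (T2 CAS): counter=3 r=(0,2) succ=(0,1) retry=(0,0)
step 3 (T2 CAS): counter=3 r=(0,2) succ=(0,1) retry=(0,1)
step 4 (T1 CAS): counter=3 r=(0,2) succ=(0,1) retry=(1,1)
step 5 (T1 LOAD): counter=3 r=(3,2) succ=(0,1) retry=(1,1)
step 6 (T1 CAS): counter=4 r=(3,2) succ=(1,1) retry=(1,1)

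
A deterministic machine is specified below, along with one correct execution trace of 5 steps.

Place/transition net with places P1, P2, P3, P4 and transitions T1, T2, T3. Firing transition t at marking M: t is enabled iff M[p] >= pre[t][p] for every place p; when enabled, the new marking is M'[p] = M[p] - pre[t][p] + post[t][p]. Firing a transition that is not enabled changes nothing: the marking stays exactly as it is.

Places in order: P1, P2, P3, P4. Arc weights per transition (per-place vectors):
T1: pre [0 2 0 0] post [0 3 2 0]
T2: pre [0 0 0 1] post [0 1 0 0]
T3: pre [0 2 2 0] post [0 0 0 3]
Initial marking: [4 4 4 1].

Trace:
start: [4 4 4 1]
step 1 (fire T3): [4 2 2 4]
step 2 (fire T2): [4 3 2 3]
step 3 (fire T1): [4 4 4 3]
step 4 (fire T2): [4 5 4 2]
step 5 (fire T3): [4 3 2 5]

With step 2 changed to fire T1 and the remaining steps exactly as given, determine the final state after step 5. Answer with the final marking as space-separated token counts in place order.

(re-executing from step 2 with the substitution; state before step 2: [4 2 2 4])
step 2 (fire T1): [4 3 4 4]
step 3 (fire T1): [4 4 6 4]
step 4 (fire T2): [4 5 6 3]
step 5 (fire T3): [4 3 4 6]

4 3 4 6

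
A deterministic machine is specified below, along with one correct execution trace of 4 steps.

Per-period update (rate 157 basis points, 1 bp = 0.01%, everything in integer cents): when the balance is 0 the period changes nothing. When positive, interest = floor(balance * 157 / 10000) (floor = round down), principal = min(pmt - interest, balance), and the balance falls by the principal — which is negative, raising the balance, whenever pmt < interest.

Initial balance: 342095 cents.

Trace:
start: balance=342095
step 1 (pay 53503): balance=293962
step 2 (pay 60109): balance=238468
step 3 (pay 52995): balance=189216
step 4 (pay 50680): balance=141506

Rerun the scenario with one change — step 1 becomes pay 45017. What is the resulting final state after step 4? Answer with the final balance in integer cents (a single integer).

150399

(re-executing from step 1 with the substitution; state before step 1: balance=342095)
step 1 (pay 45017): balance=302448
step 2 (pay 60109): balance=247087
step 3 (pay 52995): balance=197971
step 4 (pay 50680): balance=150399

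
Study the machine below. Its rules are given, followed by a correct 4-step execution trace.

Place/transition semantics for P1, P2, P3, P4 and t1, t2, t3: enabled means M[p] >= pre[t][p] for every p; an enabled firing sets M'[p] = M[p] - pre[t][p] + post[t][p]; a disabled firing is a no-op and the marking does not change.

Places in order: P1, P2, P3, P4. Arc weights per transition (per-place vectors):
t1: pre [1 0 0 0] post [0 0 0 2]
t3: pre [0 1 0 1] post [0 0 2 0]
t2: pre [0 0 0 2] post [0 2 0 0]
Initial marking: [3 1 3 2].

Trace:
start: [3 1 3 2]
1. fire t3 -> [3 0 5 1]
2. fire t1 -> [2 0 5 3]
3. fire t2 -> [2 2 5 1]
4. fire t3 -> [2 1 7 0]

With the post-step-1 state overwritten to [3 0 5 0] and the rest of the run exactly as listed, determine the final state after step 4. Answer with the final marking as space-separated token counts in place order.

2 2 5 0

state after step 1 := [3 0 5 0]
2. fire t1 -> [2 0 5 2]
3. fire t2 -> [2 2 5 0]
4. fire t3 -> [2 2 5 0]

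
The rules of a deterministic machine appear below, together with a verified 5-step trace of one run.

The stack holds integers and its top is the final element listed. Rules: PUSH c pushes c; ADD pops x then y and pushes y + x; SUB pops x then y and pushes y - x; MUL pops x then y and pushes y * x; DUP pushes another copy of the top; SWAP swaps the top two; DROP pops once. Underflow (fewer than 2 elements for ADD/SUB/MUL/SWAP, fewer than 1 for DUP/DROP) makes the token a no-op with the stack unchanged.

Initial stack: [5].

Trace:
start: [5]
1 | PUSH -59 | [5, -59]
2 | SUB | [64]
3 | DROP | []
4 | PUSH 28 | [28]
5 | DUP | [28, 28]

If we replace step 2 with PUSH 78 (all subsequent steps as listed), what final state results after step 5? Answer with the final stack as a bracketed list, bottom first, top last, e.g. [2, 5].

[5, -59, 28, 28]

(re-executing from step 2 with the substitution; state before step 2: [5, -59])
2 | PUSH 78 | [5, -59, 78]
3 | DROP | [5, -59]
4 | PUSH 28 | [5, -59, 28]
5 | DUP | [5, -59, 28, 28]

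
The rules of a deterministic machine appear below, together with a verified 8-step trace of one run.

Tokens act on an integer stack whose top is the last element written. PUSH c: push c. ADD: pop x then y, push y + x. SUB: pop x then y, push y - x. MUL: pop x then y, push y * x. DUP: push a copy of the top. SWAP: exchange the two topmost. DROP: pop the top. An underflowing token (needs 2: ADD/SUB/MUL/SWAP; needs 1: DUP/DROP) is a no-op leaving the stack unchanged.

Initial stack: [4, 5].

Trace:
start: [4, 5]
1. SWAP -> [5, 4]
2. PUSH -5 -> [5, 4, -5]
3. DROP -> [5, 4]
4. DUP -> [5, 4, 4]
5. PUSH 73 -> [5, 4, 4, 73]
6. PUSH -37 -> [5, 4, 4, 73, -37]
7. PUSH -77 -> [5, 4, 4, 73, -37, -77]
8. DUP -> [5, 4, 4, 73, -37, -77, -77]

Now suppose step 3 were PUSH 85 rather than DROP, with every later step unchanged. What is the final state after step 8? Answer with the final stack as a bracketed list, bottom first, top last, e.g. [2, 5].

(re-executing from step 3 with the substitution; state before step 3: [5, 4, -5])
3. PUSH 85 -> [5, 4, -5, 85]
4. DUP -> [5, 4, -5, 85, 85]
5. PUSH 73 -> [5, 4, -5, 85, 85, 73]
6. PUSH -37 -> [5, 4, -5, 85, 85, 73, -37]
7. PUSH -77 -> [5, 4, -5, 85, 85, 73, -37, -77]
8. DUP -> [5, 4, -5, 85, 85, 73, -37, -77, -77]

[5, 4, -5, 85, 85, 73, -37, -77, -77]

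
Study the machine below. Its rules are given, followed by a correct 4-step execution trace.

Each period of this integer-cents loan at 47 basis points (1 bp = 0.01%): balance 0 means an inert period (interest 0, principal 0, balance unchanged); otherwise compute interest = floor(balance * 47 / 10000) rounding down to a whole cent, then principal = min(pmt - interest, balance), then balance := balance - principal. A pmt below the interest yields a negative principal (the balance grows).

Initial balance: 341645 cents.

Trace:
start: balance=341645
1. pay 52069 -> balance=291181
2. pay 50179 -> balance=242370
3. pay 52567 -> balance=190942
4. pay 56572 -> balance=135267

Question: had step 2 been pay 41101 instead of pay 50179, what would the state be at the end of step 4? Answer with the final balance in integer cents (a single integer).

(re-executing from step 2 with the substitution; state before step 2: balance=291181)
2. pay 41101 -> balance=251448
3. pay 52567 -> balance=200062
4. pay 56572 -> balance=144430

144430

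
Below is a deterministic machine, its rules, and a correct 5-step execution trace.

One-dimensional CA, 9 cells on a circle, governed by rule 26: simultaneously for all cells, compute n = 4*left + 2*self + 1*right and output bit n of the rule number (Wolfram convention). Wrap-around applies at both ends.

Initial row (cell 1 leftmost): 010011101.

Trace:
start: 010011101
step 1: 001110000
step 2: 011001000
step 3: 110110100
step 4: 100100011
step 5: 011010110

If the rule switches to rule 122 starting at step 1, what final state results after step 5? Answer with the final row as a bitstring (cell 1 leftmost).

100111111

(re-executing steps 1..5 under rule 122; state before step 1: 010011101)
step 1: 101110110
step 2: 011011111
step 3: 111110001
step 4: 000011011
step 5: 100111111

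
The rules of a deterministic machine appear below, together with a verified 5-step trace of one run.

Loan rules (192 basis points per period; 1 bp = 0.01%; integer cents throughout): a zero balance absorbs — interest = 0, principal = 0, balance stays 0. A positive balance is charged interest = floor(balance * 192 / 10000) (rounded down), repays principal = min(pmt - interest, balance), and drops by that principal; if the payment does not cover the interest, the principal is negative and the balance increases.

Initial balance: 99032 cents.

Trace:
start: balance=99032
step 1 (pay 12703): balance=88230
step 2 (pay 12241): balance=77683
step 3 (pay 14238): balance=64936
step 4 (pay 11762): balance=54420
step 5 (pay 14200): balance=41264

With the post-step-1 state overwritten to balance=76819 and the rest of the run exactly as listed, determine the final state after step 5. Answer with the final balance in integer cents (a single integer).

state after step 1 := balance=76819
step 2 (pay 12241): balance=66052
step 3 (pay 14238): balance=53082
step 4 (pay 11762): balance=42339
step 5 (pay 14200): balance=28951

28951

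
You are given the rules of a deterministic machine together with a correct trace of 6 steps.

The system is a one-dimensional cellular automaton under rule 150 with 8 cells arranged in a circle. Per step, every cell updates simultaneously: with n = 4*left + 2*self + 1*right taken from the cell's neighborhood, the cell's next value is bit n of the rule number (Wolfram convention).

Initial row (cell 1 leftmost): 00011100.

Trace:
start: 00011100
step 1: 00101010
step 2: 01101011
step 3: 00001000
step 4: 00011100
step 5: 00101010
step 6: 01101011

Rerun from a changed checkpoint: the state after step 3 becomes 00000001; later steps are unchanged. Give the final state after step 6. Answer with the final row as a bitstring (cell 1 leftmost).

state after step 3 := 00000001
step 4: 10000011
step 5: 01000101
step 6: 01101101

01101101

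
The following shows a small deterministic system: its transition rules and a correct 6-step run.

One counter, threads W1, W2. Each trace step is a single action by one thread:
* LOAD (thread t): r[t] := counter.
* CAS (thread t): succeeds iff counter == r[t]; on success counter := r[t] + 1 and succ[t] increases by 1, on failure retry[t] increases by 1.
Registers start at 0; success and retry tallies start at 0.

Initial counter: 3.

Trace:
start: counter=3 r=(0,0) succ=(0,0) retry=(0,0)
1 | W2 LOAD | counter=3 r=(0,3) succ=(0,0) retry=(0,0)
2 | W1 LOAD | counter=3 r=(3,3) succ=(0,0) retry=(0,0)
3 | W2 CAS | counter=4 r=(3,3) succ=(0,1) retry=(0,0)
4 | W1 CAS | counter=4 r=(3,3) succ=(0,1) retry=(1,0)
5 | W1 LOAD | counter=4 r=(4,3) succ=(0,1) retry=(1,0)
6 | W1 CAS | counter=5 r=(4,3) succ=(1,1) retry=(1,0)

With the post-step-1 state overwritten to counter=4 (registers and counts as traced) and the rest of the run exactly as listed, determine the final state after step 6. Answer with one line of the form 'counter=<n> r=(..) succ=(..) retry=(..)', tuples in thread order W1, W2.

state after step 1 := counter=4 r=(0,3) succ=(0,0) retry=(0,0)
2 | W1 LOAD | counter=4 r=(4,3) succ=(0,0) retry=(0,0)
3 | W2 CAS | counter=4 r=(4,3) succ=(0,0) retry=(0,1)
4 | W1 CAS | counter=5 r=(4,3) succ=(1,0) retry=(0,1)
5 | W1 LOAD | counter=5 r=(5,3) succ=(1,0) retry=(0,1)
6 | W1 CAS | counter=6 r=(5,3) succ=(2,0) retry=(0,1)

counter=6 r=(5,3) succ=(2,0) retry=(0,1)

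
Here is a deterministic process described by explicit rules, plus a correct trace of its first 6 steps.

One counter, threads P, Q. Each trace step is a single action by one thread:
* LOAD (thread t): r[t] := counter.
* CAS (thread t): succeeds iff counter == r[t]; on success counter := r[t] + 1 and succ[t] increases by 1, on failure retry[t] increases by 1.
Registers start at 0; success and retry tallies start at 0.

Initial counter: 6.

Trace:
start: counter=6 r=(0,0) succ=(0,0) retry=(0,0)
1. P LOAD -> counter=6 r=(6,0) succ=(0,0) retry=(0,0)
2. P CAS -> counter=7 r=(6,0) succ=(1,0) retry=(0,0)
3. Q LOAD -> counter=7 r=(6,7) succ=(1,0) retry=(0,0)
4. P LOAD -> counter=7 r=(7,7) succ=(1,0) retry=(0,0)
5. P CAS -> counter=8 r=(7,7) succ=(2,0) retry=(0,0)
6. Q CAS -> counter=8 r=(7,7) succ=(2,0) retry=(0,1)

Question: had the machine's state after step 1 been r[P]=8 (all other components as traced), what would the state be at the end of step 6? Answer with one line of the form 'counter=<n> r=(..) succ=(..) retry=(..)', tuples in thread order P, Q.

state after step 1 := counter=6 r=(8,0) succ=(0,0) retry=(0,0)
2. P CAS -> counter=6 r=(8,0) succ=(0,0) retry=(1,0)
3. Q LOAD -> counter=6 r=(8,6) succ=(0,0) retry=(1,0)
4. P LOAD -> counter=6 r=(6,6) succ=(0,0) retry=(1,0)
5. P CAS -> counter=7 r=(6,6) succ=(1,0) retry=(1,0)
6. Q CAS -> counter=7 r=(6,6) succ=(1,0) retry=(1,1)

counter=7 r=(6,6) succ=(1,0) retry=(1,1)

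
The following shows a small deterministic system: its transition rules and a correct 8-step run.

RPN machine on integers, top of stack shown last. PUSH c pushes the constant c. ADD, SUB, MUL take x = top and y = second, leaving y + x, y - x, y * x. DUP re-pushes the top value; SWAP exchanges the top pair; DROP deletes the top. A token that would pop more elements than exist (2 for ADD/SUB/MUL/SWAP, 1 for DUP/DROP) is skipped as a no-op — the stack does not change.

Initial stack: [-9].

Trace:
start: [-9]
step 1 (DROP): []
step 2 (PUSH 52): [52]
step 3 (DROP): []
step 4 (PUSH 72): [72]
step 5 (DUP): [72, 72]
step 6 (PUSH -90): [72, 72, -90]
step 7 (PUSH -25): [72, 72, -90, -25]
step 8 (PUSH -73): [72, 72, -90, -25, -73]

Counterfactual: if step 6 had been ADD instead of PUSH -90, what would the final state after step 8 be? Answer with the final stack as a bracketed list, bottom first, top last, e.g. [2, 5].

(re-executing from step 6 with the substitution; state before step 6: [72, 72])
step 6 (ADD): [144]
step 7 (PUSH -25): [144, -25]
step 8 (PUSH -73): [144, -25, -73]

[144, -25, -73]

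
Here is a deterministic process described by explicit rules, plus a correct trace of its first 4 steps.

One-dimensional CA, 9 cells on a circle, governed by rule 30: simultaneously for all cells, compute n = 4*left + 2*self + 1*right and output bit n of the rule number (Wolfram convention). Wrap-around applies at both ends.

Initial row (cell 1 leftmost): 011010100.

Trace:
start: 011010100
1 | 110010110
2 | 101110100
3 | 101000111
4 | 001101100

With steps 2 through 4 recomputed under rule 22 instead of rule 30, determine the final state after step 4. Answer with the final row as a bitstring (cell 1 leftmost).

111011100

(re-executing steps 2..4 under rule 22; state before step 2: 110010110)
2 | 001110000
3 | 010001000
4 | 111011100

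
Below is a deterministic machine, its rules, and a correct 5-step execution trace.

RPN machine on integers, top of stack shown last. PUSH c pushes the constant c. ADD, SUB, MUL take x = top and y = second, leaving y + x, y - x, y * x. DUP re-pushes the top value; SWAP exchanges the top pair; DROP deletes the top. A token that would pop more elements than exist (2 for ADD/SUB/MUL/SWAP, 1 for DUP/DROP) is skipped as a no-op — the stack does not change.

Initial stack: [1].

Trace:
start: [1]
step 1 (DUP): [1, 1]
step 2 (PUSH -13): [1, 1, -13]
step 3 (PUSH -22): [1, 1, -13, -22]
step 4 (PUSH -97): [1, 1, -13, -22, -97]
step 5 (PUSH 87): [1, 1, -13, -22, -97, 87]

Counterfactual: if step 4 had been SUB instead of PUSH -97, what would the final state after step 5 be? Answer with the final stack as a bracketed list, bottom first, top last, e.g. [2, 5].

[1, 1, 9, 87]

(re-executing from step 4 with the substitution; state before step 4: [1, 1, -13, -22])
step 4 (SUB): [1, 1, 9]
step 5 (PUSH 87): [1, 1, 9, 87]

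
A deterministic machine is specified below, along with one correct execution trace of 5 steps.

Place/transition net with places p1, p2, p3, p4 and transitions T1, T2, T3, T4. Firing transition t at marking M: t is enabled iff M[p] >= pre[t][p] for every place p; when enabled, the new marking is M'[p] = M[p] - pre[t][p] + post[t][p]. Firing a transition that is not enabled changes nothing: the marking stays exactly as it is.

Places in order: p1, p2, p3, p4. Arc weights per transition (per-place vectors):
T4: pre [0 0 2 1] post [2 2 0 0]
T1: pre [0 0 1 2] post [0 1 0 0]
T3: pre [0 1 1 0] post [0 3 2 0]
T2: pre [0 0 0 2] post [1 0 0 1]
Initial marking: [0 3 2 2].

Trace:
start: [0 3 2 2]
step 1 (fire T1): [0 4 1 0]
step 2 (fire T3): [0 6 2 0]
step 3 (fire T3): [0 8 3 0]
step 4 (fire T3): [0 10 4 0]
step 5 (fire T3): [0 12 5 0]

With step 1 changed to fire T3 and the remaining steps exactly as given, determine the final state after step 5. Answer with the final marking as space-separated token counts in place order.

0 13 7 2

(re-executing from step 1 with the substitution; state before step 1: [0 3 2 2])
step 1 (fire T3): [0 5 3 2]
step 2 (fire T3): [0 7 4 2]
step 3 (fire T3): [0 9 5 2]
step 4 (fire T3): [0 11 6 2]
step 5 (fire T3): [0 13 7 2]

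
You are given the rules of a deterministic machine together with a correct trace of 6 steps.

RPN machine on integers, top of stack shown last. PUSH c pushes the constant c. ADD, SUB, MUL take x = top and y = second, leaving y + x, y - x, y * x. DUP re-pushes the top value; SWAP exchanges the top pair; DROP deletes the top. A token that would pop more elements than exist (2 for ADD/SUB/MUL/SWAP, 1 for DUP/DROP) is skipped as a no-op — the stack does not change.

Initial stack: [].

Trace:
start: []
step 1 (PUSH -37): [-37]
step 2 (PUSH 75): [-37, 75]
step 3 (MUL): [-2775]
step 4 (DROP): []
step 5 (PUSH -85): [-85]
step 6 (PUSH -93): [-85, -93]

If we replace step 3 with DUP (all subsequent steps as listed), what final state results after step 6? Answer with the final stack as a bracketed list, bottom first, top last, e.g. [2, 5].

[-37, 75, -85, -93]

(re-executing from step 3 with the substitution; state before step 3: [-37, 75])
step 3 (DUP): [-37, 75, 75]
step 4 (DROP): [-37, 75]
step 5 (PUSH -85): [-37, 75, -85]
step 6 (PUSH -93): [-37, 75, -85, -93]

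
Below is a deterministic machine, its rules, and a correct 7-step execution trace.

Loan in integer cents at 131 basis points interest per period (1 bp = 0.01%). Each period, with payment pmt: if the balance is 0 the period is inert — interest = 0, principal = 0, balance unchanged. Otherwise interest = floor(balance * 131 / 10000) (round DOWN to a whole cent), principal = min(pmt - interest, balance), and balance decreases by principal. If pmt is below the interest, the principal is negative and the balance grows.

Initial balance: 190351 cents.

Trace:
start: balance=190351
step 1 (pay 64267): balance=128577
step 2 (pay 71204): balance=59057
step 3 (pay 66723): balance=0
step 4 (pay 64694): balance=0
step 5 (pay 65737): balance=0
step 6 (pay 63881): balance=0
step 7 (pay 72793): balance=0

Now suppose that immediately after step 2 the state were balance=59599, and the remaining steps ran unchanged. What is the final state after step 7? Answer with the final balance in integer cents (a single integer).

0

state after step 2 := balance=59599
step 3 (pay 66723): balance=0
step 4 (pay 64694): balance=0
step 5 (pay 65737): balance=0
step 6 (pay 63881): balance=0
step 7 (pay 72793): balance=0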